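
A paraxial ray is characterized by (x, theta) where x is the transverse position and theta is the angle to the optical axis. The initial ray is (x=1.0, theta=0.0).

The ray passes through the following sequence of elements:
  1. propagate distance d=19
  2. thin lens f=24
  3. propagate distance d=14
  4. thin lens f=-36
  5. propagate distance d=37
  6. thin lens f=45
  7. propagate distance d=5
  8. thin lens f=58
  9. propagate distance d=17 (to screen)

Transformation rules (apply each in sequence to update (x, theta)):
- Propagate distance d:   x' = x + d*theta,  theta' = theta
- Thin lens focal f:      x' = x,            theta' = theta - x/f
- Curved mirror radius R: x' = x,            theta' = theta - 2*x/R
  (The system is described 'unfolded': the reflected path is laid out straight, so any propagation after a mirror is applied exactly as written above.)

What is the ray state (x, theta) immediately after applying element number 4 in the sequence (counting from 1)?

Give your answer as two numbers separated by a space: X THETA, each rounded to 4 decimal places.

Answer: 0.4167 -0.0301

Derivation:
Initial: x=1.0000 theta=0.0000
After 1 (propagate distance d=19): x=1.0000 theta=0.0000
After 2 (thin lens f=24): x=1.0000 theta=-1/24 (≈-0.0417)
After 3 (propagate distance d=14): x=5/12 (≈0.4167) theta=-1/24 (≈-0.0417)
After 4 (thin lens f=-36): x=5/12 (≈0.4167) theta=-13/432 (≈-0.0301)
Rounded to 4 decimal places: x = 0.4167, theta = -0.0301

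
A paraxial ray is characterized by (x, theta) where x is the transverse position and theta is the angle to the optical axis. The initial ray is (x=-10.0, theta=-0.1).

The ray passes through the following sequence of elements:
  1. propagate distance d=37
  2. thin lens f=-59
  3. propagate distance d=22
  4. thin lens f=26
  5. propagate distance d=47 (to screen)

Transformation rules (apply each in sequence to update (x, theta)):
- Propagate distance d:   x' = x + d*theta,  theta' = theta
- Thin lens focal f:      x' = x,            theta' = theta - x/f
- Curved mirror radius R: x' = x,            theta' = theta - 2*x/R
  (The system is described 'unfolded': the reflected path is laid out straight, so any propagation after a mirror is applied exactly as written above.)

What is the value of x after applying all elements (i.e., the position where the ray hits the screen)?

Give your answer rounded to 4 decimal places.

Answer: 1.3548

Derivation:
Initial: x=-10.0000 theta=-0.1000
After 1 (propagate distance d=37): x=-13.7000 theta=-0.1000
After 2 (thin lens f=-59): x=-13.7000 theta=-98/295 (≈-0.3322)
After 3 (propagate distance d=22): x=-2479/118 (≈-21.0085) theta=-98/295 (≈-0.3322)
After 4 (thin lens f=26): x=-2479/118 (≈-21.0085) theta=7299/15340 (≈0.4758)
After 5 (propagate distance d=47 (to screen)): x=20783/15340 (≈1.3548) theta=7299/15340 (≈0.4758)
Rounded to 4 decimal places: x = 1.3548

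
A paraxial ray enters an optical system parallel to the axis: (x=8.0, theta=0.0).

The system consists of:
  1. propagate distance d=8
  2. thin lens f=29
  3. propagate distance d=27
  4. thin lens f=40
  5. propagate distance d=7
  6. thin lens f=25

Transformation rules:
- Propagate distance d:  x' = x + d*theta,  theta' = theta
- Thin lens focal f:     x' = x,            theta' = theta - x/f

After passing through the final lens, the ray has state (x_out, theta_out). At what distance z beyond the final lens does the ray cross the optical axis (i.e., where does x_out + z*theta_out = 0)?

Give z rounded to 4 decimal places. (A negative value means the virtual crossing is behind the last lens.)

Initial: x=8.0000 theta=0.0000
After 1 (propagate distance d=8): x=8.0000 theta=0.0000
After 2 (thin lens f=29): x=8.0000 theta=-8/29 (≈-0.2759)
After 3 (propagate distance d=27): x=16/29 (≈0.5517) theta=-8/29 (≈-0.2759)
After 4 (thin lens f=40): x=16/29 (≈0.5517) theta=-42/145 (≈-0.2897)
After 5 (propagate distance d=7): x=-214/145 (≈-1.4759) theta=-42/145 (≈-0.2897)
After 6 (thin lens f=25): x=-214/145 (≈-1.4759) theta=-836/3625 (≈-0.2306)
z_focus = -x_out/theta_out = -(-214/145)/(-836/3625) = -2675/418 ≈ -6.3995
Rounded to 4 decimal places: z = -6.3995

Answer: -6.3995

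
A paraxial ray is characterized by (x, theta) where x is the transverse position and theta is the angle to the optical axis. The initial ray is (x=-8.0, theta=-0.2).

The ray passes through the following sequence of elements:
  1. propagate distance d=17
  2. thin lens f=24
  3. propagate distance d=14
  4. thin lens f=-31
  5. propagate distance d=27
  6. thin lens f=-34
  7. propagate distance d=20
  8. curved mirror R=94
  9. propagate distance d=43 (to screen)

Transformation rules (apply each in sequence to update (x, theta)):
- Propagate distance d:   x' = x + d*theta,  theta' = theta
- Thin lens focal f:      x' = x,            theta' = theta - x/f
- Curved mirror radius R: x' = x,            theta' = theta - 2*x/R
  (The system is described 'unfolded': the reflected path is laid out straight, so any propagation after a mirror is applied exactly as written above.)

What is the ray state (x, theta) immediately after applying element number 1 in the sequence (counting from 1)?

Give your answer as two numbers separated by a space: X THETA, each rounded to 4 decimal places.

Initial: x=-8.0000 theta=-0.2000
After 1 (propagate distance d=17): x=-11.4000 theta=-0.2000
Rounded to 4 decimal places: x = -11.4000, theta = -0.2000

Answer: -11.4000 -0.2000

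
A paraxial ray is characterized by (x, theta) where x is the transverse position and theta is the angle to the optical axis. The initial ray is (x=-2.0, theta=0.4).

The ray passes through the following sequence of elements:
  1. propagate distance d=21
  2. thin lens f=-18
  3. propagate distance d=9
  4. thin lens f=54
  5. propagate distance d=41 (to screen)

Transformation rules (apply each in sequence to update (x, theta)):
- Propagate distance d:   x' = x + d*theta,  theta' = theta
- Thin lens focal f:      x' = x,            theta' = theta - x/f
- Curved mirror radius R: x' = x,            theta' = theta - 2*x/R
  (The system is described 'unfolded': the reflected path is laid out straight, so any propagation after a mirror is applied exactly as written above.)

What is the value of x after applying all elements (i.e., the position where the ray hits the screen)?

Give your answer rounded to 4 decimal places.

Answer: 34.1556

Derivation:
Initial: x=-2.0000 theta=0.4000
After 1 (propagate distance d=21): x=6.4000 theta=0.4000
After 2 (thin lens f=-18): x=6.4000 theta=34/45 (≈0.7556)
After 3 (propagate distance d=9): x=13.2000 theta=34/45 (≈0.7556)
After 4 (thin lens f=54): x=13.2000 theta=23/45 (≈0.5111)
After 5 (propagate distance d=41 (to screen)): x=1537/45 (≈34.1556) theta=23/45 (≈0.5111)
Rounded to 4 decimal places: x = 34.1556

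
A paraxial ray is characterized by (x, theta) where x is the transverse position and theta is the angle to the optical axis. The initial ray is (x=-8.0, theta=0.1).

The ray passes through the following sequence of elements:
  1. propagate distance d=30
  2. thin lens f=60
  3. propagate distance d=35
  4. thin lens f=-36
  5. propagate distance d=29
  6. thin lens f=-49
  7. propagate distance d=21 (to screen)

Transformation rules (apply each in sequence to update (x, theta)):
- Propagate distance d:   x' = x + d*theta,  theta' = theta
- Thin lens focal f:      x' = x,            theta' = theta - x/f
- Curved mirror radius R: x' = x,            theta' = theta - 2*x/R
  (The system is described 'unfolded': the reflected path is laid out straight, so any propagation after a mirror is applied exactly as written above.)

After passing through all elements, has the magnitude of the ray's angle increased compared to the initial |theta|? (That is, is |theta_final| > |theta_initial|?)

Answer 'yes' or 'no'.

Answer: yes

Derivation:
Initial: x=-8.0000 theta=0.1000
After 1 (propagate distance d=30): x=-5.0000 theta=0.1000
After 2 (thin lens f=60): x=-5.0000 theta=11/60 (≈0.1833)
After 3 (propagate distance d=35): x=17/12 (≈1.4167) theta=11/60 (≈0.1833)
After 4 (thin lens f=-36): x=17/12 (≈1.4167) theta=481/2160 (≈0.2227)
After 5 (propagate distance d=29): x=17009/2160 (≈7.8745) theta=481/2160 (≈0.2227)
After 6 (thin lens f=-49): x=17009/2160 (≈7.8745) theta=6763/17640 (≈0.3834)
After 7 (propagate distance d=21 (to screen)): x=240797/15120 (≈15.9257) theta=6763/17640 (≈0.3834)
|theta_initial|=0.1000 |theta_final|=6763/17640 (≈0.3834) -> increased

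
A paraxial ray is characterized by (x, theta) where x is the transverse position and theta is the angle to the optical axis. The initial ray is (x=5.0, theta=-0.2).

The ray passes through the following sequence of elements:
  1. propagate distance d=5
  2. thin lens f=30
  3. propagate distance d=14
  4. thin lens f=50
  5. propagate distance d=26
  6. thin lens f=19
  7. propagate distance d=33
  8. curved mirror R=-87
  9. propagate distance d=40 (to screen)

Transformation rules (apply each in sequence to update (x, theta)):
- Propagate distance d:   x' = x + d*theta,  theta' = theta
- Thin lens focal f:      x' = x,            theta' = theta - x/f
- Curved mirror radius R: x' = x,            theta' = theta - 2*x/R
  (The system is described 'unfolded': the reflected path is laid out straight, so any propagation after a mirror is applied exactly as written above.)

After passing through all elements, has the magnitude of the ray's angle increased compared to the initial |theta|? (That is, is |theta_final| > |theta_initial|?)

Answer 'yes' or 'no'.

Initial: x=5.0000 theta=-0.2000
After 1 (propagate distance d=5): x=4.0000 theta=-0.2000
After 2 (thin lens f=30): x=4.0000 theta=-1/3 (≈-0.3333)
After 3 (propagate distance d=14): x=-2/3 (≈-0.6667) theta=-1/3 (≈-0.3333)
After 4 (thin lens f=50): x=-2/3 (≈-0.6667) theta=-0.3200
After 5 (propagate distance d=26): x=-674/75 (≈-8.9867) theta=-0.3200
After 6 (thin lens f=19): x=-674/75 (≈-8.9867) theta=218/1425 (≈0.1530)
After 7 (propagate distance d=33): x=-5612/1425 (≈-3.9382) theta=218/1425 (≈0.1530)
After 8 (curved mirror R=-87): x=-5612/1425 (≈-3.9382) theta=7742/123975 (≈0.0624)
After 9 (propagate distance d=40 (to screen)): x=-178564/123975 (≈-1.4403) theta=7742/123975 (≈0.0624)
|theta_initial|=0.2000 |theta_final|=7742/123975 (≈0.0624) -> not increased

Answer: no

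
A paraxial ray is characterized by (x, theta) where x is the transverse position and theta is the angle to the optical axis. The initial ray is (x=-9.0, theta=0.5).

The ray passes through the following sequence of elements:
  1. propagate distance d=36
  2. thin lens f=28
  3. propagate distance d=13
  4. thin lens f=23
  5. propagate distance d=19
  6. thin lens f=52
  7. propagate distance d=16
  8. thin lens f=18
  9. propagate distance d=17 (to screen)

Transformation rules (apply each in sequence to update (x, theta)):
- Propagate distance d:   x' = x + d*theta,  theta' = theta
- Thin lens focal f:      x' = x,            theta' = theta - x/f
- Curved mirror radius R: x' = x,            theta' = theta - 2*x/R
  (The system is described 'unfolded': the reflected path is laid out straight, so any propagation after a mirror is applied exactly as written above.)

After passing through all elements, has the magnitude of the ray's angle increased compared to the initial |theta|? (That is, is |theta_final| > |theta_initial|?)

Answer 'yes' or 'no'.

Initial: x=-9.0000 theta=0.5000
After 1 (propagate distance d=36): x=9.0000 theta=0.5000
After 2 (thin lens f=28): x=9.0000 theta=5/28 (≈0.1786)
After 3 (propagate distance d=13): x=317/28 (≈11.3214) theta=5/28 (≈0.1786)
After 4 (thin lens f=23): x=317/28 (≈11.3214) theta=-101/322 (≈-0.3137)
After 5 (propagate distance d=19): x=3453/644 (≈5.3618) theta=-101/322 (≈-0.3137)
After 6 (thin lens f=52): x=3453/644 (≈5.3618) theta=-13957/33488 (≈-0.4168)
After 7 (propagate distance d=16): x=-10939/8372 (≈-1.3066) theta=-13957/33488 (≈-0.4168)
After 8 (thin lens f=18): x=-10939/8372 (≈-1.3066) theta=-103735/301392 (≈-0.3442)
After 9 (propagate distance d=17 (to screen)): x=-2157299/301392 (≈-7.1578) theta=-103735/301392 (≈-0.3442)
|theta_initial|=0.5000 |theta_final|=103735/301392 (≈0.3442) -> not increased

Answer: no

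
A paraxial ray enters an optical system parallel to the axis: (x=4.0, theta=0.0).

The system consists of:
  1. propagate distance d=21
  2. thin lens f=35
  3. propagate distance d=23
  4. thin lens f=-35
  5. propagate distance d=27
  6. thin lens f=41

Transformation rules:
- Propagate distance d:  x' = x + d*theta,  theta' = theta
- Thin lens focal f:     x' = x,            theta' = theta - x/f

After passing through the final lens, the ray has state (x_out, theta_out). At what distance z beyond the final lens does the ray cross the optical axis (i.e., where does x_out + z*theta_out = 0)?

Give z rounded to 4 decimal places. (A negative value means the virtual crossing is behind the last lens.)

Answer: -11.1065

Derivation:
Initial: x=4.0000 theta=0.0000
After 1 (propagate distance d=21): x=4.0000 theta=0.0000
After 2 (thin lens f=35): x=4.0000 theta=-4/35 (≈-0.1143)
After 3 (propagate distance d=23): x=48/35 (≈1.3714) theta=-4/35 (≈-0.1143)
After 4 (thin lens f=-35): x=48/35 (≈1.3714) theta=-92/1225 (≈-0.0751)
After 5 (propagate distance d=27): x=-804/1225 (≈-0.6563) theta=-92/1225 (≈-0.0751)
After 6 (thin lens f=41): x=-804/1225 (≈-0.6563) theta=-424/7175 (≈-0.0591)
z_focus = -x_out/theta_out = -(-804/1225)/(-424/7175) = -8241/742 ≈ -11.1065
Rounded to 4 decimal places: z = -11.1065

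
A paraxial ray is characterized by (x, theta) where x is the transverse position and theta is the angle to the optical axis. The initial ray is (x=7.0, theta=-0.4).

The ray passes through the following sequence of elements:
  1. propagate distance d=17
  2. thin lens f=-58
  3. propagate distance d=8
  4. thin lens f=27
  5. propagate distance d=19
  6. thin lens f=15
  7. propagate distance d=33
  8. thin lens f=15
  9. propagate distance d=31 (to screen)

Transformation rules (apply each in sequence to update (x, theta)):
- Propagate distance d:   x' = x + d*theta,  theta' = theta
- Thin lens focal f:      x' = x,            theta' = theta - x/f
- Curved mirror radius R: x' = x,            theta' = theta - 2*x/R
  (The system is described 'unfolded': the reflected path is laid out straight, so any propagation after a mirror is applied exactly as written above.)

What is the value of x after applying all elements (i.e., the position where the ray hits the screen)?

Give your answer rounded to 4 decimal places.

Initial: x=7.0000 theta=-0.4000
After 1 (propagate distance d=17): x=0.2000 theta=-0.4000
After 2 (thin lens f=-58): x=0.2000 theta=-23/58 (≈-0.3966)
After 3 (propagate distance d=8): x=-431/145 (≈-2.9724) theta=-23/58 (≈-0.3966)
After 4 (thin lens f=27): x=-431/145 (≈-2.9724) theta=-2243/7830 (≈-0.2865)
After 5 (propagate distance d=19): x=-65891/7830 (≈-8.4152) theta=-2243/7830 (≈-0.2865)
After 6 (thin lens f=15): x=-65891/7830 (≈-8.4152) theta=16123/58725 (≈0.2746)
After 7 (propagate distance d=33): x=8417/13050 (≈0.6450) theta=16123/58725 (≈0.2746)
After 8 (thin lens f=15): x=8417/13050 (≈0.6450) theta=135979/587250 (≈0.2316)
After 9 (propagate distance d=31 (to screen)): x=2297057/293625 (≈7.8231) theta=135979/587250 (≈0.2316)
Rounded to 4 decimal places: x = 7.8231

Answer: 7.8231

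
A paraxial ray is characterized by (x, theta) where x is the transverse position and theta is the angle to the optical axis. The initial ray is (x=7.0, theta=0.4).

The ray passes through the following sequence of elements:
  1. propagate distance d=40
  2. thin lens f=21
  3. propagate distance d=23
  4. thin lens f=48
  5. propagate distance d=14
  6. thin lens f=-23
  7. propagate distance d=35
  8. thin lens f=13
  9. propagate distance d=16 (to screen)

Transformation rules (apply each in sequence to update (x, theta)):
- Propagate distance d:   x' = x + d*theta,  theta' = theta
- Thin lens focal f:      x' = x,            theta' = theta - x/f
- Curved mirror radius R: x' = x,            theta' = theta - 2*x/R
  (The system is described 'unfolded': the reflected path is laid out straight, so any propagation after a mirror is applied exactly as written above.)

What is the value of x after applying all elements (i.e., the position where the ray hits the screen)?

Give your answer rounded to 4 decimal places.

Answer: -7.2077

Derivation:
Initial: x=7.0000 theta=0.4000
After 1 (propagate distance d=40): x=23.0000 theta=0.4000
After 2 (thin lens f=21): x=23.0000 theta=-73/105 (≈-0.6952)
After 3 (propagate distance d=23): x=736/105 (≈7.0095) theta=-73/105 (≈-0.6952)
After 4 (thin lens f=48): x=736/105 (≈7.0095) theta=-53/63 (≈-0.8413)
After 5 (propagate distance d=14): x=-1502/315 (≈-4.7683) theta=-53/63 (≈-0.8413)
After 6 (thin lens f=-23): x=-1502/315 (≈-4.7683) theta=-7597/7245 (≈-1.0486)
After 7 (propagate distance d=35): x=-100147/2415 (≈-41.4687) theta=-7597/7245 (≈-1.0486)
After 8 (thin lens f=13): x=-100147/2415 (≈-41.4687) theta=40336/18837 (≈2.1413)
After 9 (propagate distance d=16 (to screen)): x=-96979/13455 (≈-7.2077) theta=40336/18837 (≈2.1413)
Rounded to 4 decimal places: x = -7.2077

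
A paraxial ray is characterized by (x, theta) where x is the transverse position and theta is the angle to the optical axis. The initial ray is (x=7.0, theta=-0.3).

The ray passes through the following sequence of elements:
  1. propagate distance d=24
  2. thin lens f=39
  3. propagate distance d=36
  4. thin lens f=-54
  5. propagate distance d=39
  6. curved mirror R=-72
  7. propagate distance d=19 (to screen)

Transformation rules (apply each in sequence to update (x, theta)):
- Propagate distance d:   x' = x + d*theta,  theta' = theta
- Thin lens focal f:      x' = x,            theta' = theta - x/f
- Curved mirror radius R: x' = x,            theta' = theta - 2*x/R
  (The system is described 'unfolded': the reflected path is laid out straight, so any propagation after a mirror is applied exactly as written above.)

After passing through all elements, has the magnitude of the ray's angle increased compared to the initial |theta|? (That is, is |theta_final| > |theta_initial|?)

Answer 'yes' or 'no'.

Answer: yes

Derivation:
Initial: x=7.0000 theta=-0.3000
After 1 (propagate distance d=24): x=-0.2000 theta=-0.3000
After 2 (thin lens f=39): x=-0.2000 theta=-23/78 (≈-0.2949)
After 3 (propagate distance d=36): x=-703/65 (≈-10.8154) theta=-23/78 (≈-0.2949)
After 4 (thin lens f=-54): x=-703/65 (≈-10.8154) theta=-869/1755 (≈-0.4952)
After 5 (propagate distance d=39): x=-17624/585 (≈-30.1265) theta=-869/1755 (≈-0.4952)
After 6 (curved mirror R=-72): x=-17624/585 (≈-30.1265) theta=-7013/5265 (≈-1.3320)
After 7 (propagate distance d=19 (to screen)): x=-22451/405 (≈-55.4346) theta=-7013/5265 (≈-1.3320)
|theta_initial|=0.3000 |theta_final|=7013/5265 (≈1.3320) -> increased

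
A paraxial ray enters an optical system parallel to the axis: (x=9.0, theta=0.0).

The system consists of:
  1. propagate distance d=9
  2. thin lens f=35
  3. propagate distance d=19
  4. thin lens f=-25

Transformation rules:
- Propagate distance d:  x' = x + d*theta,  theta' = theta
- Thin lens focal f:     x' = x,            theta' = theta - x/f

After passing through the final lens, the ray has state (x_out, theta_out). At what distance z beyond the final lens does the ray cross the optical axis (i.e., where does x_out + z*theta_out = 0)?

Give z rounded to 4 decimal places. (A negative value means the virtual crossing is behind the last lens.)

Answer: 44.4444

Derivation:
Initial: x=9.0000 theta=0.0000
After 1 (propagate distance d=9): x=9.0000 theta=0.0000
After 2 (thin lens f=35): x=9.0000 theta=-9/35 (≈-0.2571)
After 3 (propagate distance d=19): x=144/35 (≈4.1143) theta=-9/35 (≈-0.2571)
After 4 (thin lens f=-25): x=144/35 (≈4.1143) theta=-81/875 (≈-0.0926)
z_focus = -x_out/theta_out = -(144/35)/(-81/875) = 400/9 ≈ 44.4444
Rounded to 4 decimal places: z = 44.4444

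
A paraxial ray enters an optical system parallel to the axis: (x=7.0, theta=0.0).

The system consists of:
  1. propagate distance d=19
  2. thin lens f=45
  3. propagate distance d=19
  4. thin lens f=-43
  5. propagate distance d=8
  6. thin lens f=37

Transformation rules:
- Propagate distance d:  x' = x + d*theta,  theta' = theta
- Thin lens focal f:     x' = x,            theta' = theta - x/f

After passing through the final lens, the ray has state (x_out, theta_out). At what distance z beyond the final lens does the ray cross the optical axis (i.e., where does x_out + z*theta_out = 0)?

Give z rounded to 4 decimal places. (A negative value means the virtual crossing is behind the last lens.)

Answer: 22.5537

Derivation:
Initial: x=7.0000 theta=0.0000
After 1 (propagate distance d=19): x=7.0000 theta=0.0000
After 2 (thin lens f=45): x=7.0000 theta=-7/45 (≈-0.1556)
After 3 (propagate distance d=19): x=182/45 (≈4.0444) theta=-7/45 (≈-0.1556)
After 4 (thin lens f=-43): x=182/45 (≈4.0444) theta=-119/1935 (≈-0.0615)
After 5 (propagate distance d=8): x=6874/1935 (≈3.5525) theta=-119/1935 (≈-0.0615)
After 6 (thin lens f=37): x=6874/1935 (≈3.5525) theta=-1253/7955 (≈-0.1575)
z_focus = -x_out/theta_out = -(6874/1935)/(-1253/7955) = 36334/1611 ≈ 22.5537
Rounded to 4 decimal places: z = 22.5537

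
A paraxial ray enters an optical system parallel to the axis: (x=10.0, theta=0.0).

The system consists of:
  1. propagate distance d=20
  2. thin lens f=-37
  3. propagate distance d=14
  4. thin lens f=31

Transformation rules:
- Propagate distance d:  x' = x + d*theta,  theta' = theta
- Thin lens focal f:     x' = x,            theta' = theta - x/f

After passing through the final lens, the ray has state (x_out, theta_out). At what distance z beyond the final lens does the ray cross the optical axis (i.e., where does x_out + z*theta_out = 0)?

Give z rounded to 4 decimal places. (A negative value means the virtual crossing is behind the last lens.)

Initial: x=10.0000 theta=0.0000
After 1 (propagate distance d=20): x=10.0000 theta=0.0000
After 2 (thin lens f=-37): x=10.0000 theta=10/37 (≈0.2703)
After 3 (propagate distance d=14): x=510/37 (≈13.7838) theta=10/37 (≈0.2703)
After 4 (thin lens f=31): x=510/37 (≈13.7838) theta=-200/1147 (≈-0.1744)
z_focus = -x_out/theta_out = -(510/37)/(-200/1147) = 79.0500
Rounded to 4 decimal places: z = 79.0500

Answer: 79.0500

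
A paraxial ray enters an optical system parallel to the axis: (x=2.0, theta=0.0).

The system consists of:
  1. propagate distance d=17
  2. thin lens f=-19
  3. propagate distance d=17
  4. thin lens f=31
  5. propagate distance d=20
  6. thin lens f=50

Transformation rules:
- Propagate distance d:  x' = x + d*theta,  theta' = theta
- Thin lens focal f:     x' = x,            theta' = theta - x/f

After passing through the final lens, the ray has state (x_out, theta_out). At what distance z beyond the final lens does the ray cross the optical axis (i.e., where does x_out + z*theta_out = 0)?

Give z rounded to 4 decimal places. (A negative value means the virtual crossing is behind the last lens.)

Answer: 40.1264

Derivation:
Initial: x=2.0000 theta=0.0000
After 1 (propagate distance d=17): x=2.0000 theta=0.0000
After 2 (thin lens f=-19): x=2.0000 theta=2/19 (≈0.1053)
After 3 (propagate distance d=17): x=72/19 (≈3.7895) theta=2/19 (≈0.1053)
After 4 (thin lens f=31): x=72/19 (≈3.7895) theta=-10/589 (≈-0.0170)
After 5 (propagate distance d=20): x=2032/589 (≈3.4499) theta=-10/589 (≈-0.0170)
After 6 (thin lens f=50): x=2032/589 (≈3.4499) theta=-1266/14725 (≈-0.0860)
z_focus = -x_out/theta_out = -(2032/589)/(-1266/14725) = 25400/633 ≈ 40.1264
Rounded to 4 decimal places: z = 40.1264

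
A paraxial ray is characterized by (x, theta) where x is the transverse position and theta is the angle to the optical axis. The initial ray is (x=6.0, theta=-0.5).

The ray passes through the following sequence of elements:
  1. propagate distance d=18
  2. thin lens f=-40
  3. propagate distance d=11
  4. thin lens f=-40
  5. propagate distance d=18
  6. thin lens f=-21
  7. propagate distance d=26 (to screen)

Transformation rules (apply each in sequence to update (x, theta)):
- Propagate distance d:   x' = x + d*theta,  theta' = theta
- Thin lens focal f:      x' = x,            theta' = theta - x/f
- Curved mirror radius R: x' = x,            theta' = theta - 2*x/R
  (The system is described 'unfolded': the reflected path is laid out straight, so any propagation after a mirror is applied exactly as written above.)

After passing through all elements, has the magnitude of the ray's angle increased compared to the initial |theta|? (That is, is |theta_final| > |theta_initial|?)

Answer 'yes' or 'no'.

Initial: x=6.0000 theta=-0.5000
After 1 (propagate distance d=18): x=-3.0000 theta=-0.5000
After 2 (thin lens f=-40): x=-3.0000 theta=-0.5750
After 3 (propagate distance d=11): x=-9.3250 theta=-0.5750
After 4 (thin lens f=-40): x=-9.3250 theta=-1293/1600 (≈-0.8081)
After 5 (propagate distance d=18): x=-19097/800 (≈-23.8713) theta=-1293/1600 (≈-0.8081)
After 6 (thin lens f=-21): x=-19097/800 (≈-23.8713) theta=-65347/33600 (≈-1.9449)
After 7 (propagate distance d=26 (to screen)): x=-312637/4200 (≈-74.4374) theta=-65347/33600 (≈-1.9449)
|theta_initial|=0.5000 |theta_final|=65347/33600 (≈1.9449) -> increased

Answer: yes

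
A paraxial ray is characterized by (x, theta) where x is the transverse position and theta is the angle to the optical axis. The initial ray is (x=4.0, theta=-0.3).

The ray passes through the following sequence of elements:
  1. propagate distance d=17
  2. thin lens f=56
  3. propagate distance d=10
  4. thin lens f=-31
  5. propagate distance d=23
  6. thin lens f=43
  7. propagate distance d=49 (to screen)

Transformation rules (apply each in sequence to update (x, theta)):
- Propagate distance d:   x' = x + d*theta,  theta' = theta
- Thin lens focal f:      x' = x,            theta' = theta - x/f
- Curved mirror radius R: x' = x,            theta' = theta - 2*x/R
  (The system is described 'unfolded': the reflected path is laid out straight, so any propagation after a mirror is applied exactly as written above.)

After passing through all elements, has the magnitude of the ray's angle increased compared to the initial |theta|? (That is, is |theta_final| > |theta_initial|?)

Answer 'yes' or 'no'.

Answer: no

Derivation:
Initial: x=4.0000 theta=-0.3000
After 1 (propagate distance d=17): x=-1.1000 theta=-0.3000
After 2 (thin lens f=56): x=-1.1000 theta=-157/560 (≈-0.2804)
After 3 (propagate distance d=10): x=-1093/280 (≈-3.9036) theta=-157/560 (≈-0.2804)
After 4 (thin lens f=-31): x=-1093/280 (≈-3.9036) theta=-7053/17360 (≈-0.4063)
After 5 (propagate distance d=23): x=-6571/496 (≈-13.2480) theta=-7053/17360 (≈-0.4063)
After 6 (thin lens f=43): x=-6571/496 (≈-13.2480) theta=-36647/373240 (≈-0.0982)
After 7 (propagate distance d=49 (to screen)): x=-1925823/106640 (≈-18.0591) theta=-36647/373240 (≈-0.0982)
|theta_initial|=0.3000 |theta_final|=36647/373240 (≈0.0982) -> not increased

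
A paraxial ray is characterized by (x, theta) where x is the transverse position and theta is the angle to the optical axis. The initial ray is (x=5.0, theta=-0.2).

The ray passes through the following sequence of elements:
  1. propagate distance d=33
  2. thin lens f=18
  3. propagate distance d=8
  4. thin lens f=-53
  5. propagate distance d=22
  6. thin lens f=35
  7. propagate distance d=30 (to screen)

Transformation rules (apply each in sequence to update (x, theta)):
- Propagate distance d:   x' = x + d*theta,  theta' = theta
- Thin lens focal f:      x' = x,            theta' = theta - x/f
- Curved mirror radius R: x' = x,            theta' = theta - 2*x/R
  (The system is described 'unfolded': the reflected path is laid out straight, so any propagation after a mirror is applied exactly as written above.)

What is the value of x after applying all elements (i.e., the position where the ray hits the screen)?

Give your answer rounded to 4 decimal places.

Answer: -5.5945

Derivation:
Initial: x=5.0000 theta=-0.2000
After 1 (propagate distance d=33): x=-1.6000 theta=-0.2000
After 2 (thin lens f=18): x=-1.6000 theta=-1/9 (≈-0.1111)
After 3 (propagate distance d=8): x=-112/45 (≈-2.4889) theta=-1/9 (≈-0.1111)
After 4 (thin lens f=-53): x=-112/45 (≈-2.4889) theta=-377/2385 (≈-0.1581)
After 5 (propagate distance d=22): x=-2846/477 (≈-5.9665) theta=-377/2385 (≈-0.1581)
After 6 (thin lens f=35): x=-2846/477 (≈-5.9665) theta=23/1855 (≈0.0124)
After 7 (propagate distance d=30 (to screen)): x=-18680/3339 (≈-5.5945) theta=23/1855 (≈0.0124)
Rounded to 4 decimal places: x = -5.5945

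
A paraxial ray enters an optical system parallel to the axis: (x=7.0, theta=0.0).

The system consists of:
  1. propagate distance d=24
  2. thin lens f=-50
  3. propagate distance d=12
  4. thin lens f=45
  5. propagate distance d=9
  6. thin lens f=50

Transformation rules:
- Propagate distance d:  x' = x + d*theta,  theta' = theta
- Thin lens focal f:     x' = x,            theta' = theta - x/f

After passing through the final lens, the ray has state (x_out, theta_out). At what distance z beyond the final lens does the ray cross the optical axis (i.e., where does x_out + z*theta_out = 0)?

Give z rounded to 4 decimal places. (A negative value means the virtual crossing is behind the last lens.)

Answer: 37.8119

Derivation:
Initial: x=7.0000 theta=0.0000
After 1 (propagate distance d=24): x=7.0000 theta=0.0000
After 2 (thin lens f=-50): x=7.0000 theta=0.1400
After 3 (propagate distance d=12): x=8.6800 theta=0.1400
After 4 (thin lens f=45): x=8.6800 theta=-119/2250 (≈-0.0529)
After 5 (propagate distance d=9): x=8.2040 theta=-119/2250 (≈-0.0529)
After 6 (thin lens f=50): x=8.2040 theta=-24409/112500 (≈-0.2170)
z_focus = -x_out/theta_out = -(8.2040)/(-24409/112500) = 131850/3487 ≈ 37.8119
Rounded to 4 decimal places: z = 37.8119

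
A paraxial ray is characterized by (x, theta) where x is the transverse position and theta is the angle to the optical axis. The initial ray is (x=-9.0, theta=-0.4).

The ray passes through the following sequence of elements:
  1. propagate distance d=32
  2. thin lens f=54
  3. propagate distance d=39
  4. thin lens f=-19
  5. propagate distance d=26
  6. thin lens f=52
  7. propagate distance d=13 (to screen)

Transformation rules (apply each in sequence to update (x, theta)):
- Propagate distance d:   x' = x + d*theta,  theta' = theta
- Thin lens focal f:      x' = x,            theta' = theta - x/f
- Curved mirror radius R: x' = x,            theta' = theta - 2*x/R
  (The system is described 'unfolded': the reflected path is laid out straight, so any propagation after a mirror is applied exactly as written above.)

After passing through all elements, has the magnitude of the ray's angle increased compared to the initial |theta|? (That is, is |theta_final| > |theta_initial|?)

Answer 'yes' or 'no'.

Initial: x=-9.0000 theta=-0.4000
After 1 (propagate distance d=32): x=-21.8000 theta=-0.4000
After 2 (thin lens f=54): x=-21.8000 theta=1/270 (≈0.0037)
After 3 (propagate distance d=39): x=-1949/90 (≈-21.6556) theta=1/270 (≈0.0037)
After 4 (thin lens f=-19): x=-1949/90 (≈-21.6556) theta=-2914/2565 (≈-1.1361)
After 5 (propagate distance d=26): x=-262621/5130 (≈-51.1932) theta=-2914/2565 (≈-1.1361)
After 6 (thin lens f=52): x=-262621/5130 (≈-51.1932) theta=-8087/53352 (≈-0.1516)
After 7 (propagate distance d=13 (to screen)): x=-1090919/20520 (≈-53.1637) theta=-8087/53352 (≈-0.1516)
|theta_initial|=0.4000 |theta_final|=8087/53352 (≈0.1516) -> not increased

Answer: no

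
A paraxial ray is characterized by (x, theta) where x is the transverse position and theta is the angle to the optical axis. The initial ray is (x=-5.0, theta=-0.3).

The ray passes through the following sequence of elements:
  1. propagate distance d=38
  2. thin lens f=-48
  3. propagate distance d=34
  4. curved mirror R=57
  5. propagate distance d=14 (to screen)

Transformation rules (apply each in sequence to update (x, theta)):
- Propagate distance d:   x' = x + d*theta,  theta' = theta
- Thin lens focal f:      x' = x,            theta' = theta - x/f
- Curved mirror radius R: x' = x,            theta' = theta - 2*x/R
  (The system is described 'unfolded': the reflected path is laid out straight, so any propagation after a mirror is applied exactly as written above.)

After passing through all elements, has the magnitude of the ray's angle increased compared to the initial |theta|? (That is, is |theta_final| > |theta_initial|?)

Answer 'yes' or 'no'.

Answer: yes

Derivation:
Initial: x=-5.0000 theta=-0.3000
After 1 (propagate distance d=38): x=-16.4000 theta=-0.3000
After 2 (thin lens f=-48): x=-16.4000 theta=-77/120 (≈-0.6417)
After 3 (propagate distance d=34): x=-2293/60 (≈-38.2167) theta=-77/120 (≈-0.6417)
After 4 (curved mirror R=57): x=-2293/60 (≈-38.2167) theta=4783/6840 (≈0.6993)
After 5 (propagate distance d=14 (to screen)): x=-4861/171 (≈-28.4269) theta=4783/6840 (≈0.6993)
|theta_initial|=0.3000 |theta_final|=4783/6840 (≈0.6993) -> increased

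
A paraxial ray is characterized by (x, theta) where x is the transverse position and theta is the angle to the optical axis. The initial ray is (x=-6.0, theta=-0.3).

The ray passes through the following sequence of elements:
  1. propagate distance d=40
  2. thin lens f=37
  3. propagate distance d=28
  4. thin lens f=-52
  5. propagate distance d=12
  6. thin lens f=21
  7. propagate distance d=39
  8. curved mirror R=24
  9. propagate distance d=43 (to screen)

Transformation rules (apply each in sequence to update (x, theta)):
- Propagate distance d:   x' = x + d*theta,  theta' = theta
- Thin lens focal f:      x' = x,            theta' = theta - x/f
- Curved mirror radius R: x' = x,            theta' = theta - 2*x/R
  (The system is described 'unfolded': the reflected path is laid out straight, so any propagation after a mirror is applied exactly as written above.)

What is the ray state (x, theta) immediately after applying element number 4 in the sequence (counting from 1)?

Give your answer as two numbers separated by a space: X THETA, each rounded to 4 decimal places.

Answer: -12.7784 -0.0593

Derivation:
Initial: x=-6.0000 theta=-0.3000
After 1 (propagate distance d=40): x=-18.0000 theta=-0.3000
After 2 (thin lens f=37): x=-18.0000 theta=69/370 (≈0.1865)
After 3 (propagate distance d=28): x=-2364/185 (≈-12.7784) theta=69/370 (≈0.1865)
After 4 (thin lens f=-52): x=-2364/185 (≈-12.7784) theta=-57/962 (≈-0.0593)
Rounded to 4 decimal places: x = -12.7784, theta = -0.0593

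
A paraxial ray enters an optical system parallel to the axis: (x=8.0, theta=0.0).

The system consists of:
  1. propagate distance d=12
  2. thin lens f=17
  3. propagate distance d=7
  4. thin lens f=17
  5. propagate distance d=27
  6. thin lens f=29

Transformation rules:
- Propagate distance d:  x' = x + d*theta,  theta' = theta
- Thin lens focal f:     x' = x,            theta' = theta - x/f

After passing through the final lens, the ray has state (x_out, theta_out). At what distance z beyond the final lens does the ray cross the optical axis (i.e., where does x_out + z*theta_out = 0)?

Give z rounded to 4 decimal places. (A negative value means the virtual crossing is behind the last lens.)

Initial: x=8.0000 theta=0.0000
After 1 (propagate distance d=12): x=8.0000 theta=0.0000
After 2 (thin lens f=17): x=8.0000 theta=-8/17 (≈-0.4706)
After 3 (propagate distance d=7): x=80/17 (≈4.7059) theta=-8/17 (≈-0.4706)
After 4 (thin lens f=17): x=80/17 (≈4.7059) theta=-216/289 (≈-0.7474)
After 5 (propagate distance d=27): x=-4472/289 (≈-15.4740) theta=-216/289 (≈-0.7474)
After 6 (thin lens f=29): x=-4472/289 (≈-15.4740) theta=-1792/8381 (≈-0.2138)
z_focus = -x_out/theta_out = -(-4472/289)/(-1792/8381) = -16211/224 ≈ -72.3705
Rounded to 4 decimal places: z = -72.3705

Answer: -72.3705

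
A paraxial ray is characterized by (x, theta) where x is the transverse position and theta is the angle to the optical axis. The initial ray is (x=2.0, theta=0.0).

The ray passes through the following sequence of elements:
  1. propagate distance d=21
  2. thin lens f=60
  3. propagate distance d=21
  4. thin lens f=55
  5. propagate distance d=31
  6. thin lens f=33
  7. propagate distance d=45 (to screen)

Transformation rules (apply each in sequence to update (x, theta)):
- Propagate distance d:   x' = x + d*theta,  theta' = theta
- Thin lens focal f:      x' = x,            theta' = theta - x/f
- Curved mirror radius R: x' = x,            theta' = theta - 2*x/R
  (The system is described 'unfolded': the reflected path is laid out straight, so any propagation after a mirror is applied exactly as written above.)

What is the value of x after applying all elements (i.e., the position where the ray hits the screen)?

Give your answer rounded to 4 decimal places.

Initial: x=2.0000 theta=0.0000
After 1 (propagate distance d=21): x=2.0000 theta=0.0000
After 2 (thin lens f=60): x=2.0000 theta=-1/30 (≈-0.0333)
After 3 (propagate distance d=21): x=1.3000 theta=-1/30 (≈-0.0333)
After 4 (thin lens f=55): x=1.3000 theta=-47/825 (≈-0.0570)
After 5 (propagate distance d=31): x=-769/1650 (≈-0.4661) theta=-47/825 (≈-0.0570)
After 6 (thin lens f=33): x=-769/1650 (≈-0.4661) theta=-2333/54450 (≈-0.0428)
After 7 (propagate distance d=45 (to screen)): x=-21727/9075 (≈-2.3942) theta=-2333/54450 (≈-0.0428)
Rounded to 4 decimal places: x = -2.3942

Answer: -2.3942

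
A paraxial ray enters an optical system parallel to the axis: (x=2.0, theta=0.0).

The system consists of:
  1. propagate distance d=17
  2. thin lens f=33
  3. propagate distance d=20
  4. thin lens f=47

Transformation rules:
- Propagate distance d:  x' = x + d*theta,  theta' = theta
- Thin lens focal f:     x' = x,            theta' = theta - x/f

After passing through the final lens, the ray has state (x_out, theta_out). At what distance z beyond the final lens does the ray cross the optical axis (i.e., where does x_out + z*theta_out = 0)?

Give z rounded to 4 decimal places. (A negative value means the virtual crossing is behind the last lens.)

Initial: x=2.0000 theta=0.0000
After 1 (propagate distance d=17): x=2.0000 theta=0.0000
After 2 (thin lens f=33): x=2.0000 theta=-2/33 (≈-0.0606)
After 3 (propagate distance d=20): x=26/33 (≈0.7879) theta=-2/33 (≈-0.0606)
After 4 (thin lens f=47): x=26/33 (≈0.7879) theta=-40/517 (≈-0.0774)
z_focus = -x_out/theta_out = -(26/33)/(-40/517) = 611/60 ≈ 10.1833
Rounded to 4 decimal places: z = 10.1833

Answer: 10.1833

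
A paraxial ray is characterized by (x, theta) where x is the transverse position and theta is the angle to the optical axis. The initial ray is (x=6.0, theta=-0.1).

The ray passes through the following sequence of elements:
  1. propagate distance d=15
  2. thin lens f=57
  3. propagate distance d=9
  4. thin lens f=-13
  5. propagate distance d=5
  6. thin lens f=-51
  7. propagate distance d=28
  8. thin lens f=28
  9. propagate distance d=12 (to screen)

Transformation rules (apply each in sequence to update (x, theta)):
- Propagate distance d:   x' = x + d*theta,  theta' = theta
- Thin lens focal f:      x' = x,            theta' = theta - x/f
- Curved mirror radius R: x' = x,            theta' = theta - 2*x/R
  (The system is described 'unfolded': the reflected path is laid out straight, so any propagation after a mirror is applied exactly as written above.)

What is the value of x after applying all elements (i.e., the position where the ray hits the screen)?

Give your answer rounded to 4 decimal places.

Initial: x=6.0000 theta=-0.1000
After 1 (propagate distance d=15): x=4.5000 theta=-0.1000
After 2 (thin lens f=57): x=4.5000 theta=-17/95 (≈-0.1789)
After 3 (propagate distance d=9): x=549/190 (≈2.8895) theta=-17/95 (≈-0.1789)
After 4 (thin lens f=-13): x=549/190 (≈2.8895) theta=107/2470 (≈0.0433)
After 5 (propagate distance d=5): x=3836/1235 (≈3.1061) theta=107/2470 (≈0.0433)
After 6 (thin lens f=-51): x=3836/1235 (≈3.1061) theta=691/6630 (≈0.1042)
After 7 (propagate distance d=28): x=379442/62985 (≈6.0243) theta=691/6630 (≈0.1042)
After 8 (thin lens f=28): x=379442/62985 (≈6.0243) theta=-137/1235 (≈-0.1109)
After 9 (propagate distance d=12 (to screen)): x=295598/62985 (≈4.6931) theta=-137/1235 (≈-0.1109)
Rounded to 4 decimal places: x = 4.6931

Answer: 4.6931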